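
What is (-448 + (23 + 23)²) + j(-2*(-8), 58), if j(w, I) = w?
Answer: 1684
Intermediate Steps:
(-448 + (23 + 23)²) + j(-2*(-8), 58) = (-448 + (23 + 23)²) - 2*(-8) = (-448 + 46²) + 16 = (-448 + 2116) + 16 = 1668 + 16 = 1684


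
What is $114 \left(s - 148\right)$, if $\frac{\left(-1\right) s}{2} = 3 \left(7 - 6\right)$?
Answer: $-17556$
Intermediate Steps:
$s = -6$ ($s = - 2 \cdot 3 \left(7 - 6\right) = - 2 \cdot 3 \cdot 1 = \left(-2\right) 3 = -6$)
$114 \left(s - 148\right) = 114 \left(-6 - 148\right) = 114 \left(-154\right) = -17556$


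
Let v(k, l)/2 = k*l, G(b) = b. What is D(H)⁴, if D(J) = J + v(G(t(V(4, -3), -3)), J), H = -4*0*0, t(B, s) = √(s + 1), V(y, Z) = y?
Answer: 0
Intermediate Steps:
t(B, s) = √(1 + s)
H = 0 (H = 0*0 = 0)
v(k, l) = 2*k*l (v(k, l) = 2*(k*l) = 2*k*l)
D(J) = J + 2*I*J*√2 (D(J) = J + 2*√(1 - 3)*J = J + 2*√(-2)*J = J + 2*(I*√2)*J = J + 2*I*J*√2)
D(H)⁴ = (0*(1 + 2*I*√2))⁴ = 0⁴ = 0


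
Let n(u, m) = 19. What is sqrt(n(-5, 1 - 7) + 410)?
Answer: sqrt(429) ≈ 20.712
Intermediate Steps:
sqrt(n(-5, 1 - 7) + 410) = sqrt(19 + 410) = sqrt(429)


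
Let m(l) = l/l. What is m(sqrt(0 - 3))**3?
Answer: 1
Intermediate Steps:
m(l) = 1
m(sqrt(0 - 3))**3 = 1**3 = 1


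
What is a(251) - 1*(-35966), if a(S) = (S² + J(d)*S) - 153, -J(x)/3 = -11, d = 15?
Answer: 107097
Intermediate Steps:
J(x) = 33 (J(x) = -3*(-11) = 33)
a(S) = -153 + S² + 33*S (a(S) = (S² + 33*S) - 153 = -153 + S² + 33*S)
a(251) - 1*(-35966) = (-153 + 251² + 33*251) - 1*(-35966) = (-153 + 63001 + 8283) + 35966 = 71131 + 35966 = 107097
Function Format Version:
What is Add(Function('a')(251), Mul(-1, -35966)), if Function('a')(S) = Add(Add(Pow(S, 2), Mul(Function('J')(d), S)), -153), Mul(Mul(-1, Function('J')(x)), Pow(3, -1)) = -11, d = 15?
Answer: 107097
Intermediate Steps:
Function('J')(x) = 33 (Function('J')(x) = Mul(-3, -11) = 33)
Function('a')(S) = Add(-153, Pow(S, 2), Mul(33, S)) (Function('a')(S) = Add(Add(Pow(S, 2), Mul(33, S)), -153) = Add(-153, Pow(S, 2), Mul(33, S)))
Add(Function('a')(251), Mul(-1, -35966)) = Add(Add(-153, Pow(251, 2), Mul(33, 251)), Mul(-1, -35966)) = Add(Add(-153, 63001, 8283), 35966) = Add(71131, 35966) = 107097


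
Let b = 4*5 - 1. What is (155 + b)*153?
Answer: 26622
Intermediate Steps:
b = 19 (b = 20 - 1 = 19)
(155 + b)*153 = (155 + 19)*153 = 174*153 = 26622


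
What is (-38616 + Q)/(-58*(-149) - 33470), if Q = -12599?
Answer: 51215/24828 ≈ 2.0628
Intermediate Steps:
(-38616 + Q)/(-58*(-149) - 33470) = (-38616 - 12599)/(-58*(-149) - 33470) = -51215/(8642 - 33470) = -51215/(-24828) = -51215*(-1/24828) = 51215/24828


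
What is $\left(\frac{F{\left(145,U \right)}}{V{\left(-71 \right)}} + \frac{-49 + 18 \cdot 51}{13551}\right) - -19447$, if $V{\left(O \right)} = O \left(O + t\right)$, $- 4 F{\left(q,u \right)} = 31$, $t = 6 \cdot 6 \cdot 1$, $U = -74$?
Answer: $\frac{2619459609959}{134696940} \approx 19447.0$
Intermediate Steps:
$t = 36$ ($t = 36 \cdot 1 = 36$)
$F{\left(q,u \right)} = - \frac{31}{4}$ ($F{\left(q,u \right)} = \left(- \frac{1}{4}\right) 31 = - \frac{31}{4}$)
$V{\left(O \right)} = O \left(36 + O\right)$ ($V{\left(O \right)} = O \left(O + 36\right) = O \left(36 + O\right)$)
$\left(\frac{F{\left(145,U \right)}}{V{\left(-71 \right)}} + \frac{-49 + 18 \cdot 51}{13551}\right) - -19447 = \left(- \frac{31}{4 \left(- 71 \left(36 - 71\right)\right)} + \frac{-49 + 18 \cdot 51}{13551}\right) - -19447 = \left(- \frac{31}{4 \left(\left(-71\right) \left(-35\right)\right)} + \left(-49 + 918\right) \frac{1}{13551}\right) + 19447 = \left(- \frac{31}{4 \cdot 2485} + 869 \cdot \frac{1}{13551}\right) + 19447 = \left(\left(- \frac{31}{4}\right) \frac{1}{2485} + \frac{869}{13551}\right) + 19447 = \left(- \frac{31}{9940} + \frac{869}{13551}\right) + 19447 = \frac{8217779}{134696940} + 19447 = \frac{2619459609959}{134696940}$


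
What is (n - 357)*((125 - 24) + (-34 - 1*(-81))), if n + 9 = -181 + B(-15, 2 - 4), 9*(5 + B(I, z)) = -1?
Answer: -735412/9 ≈ -81713.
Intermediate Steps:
B(I, z) = -46/9 (B(I, z) = -5 + (1/9)*(-1) = -5 - 1/9 = -46/9)
n = -1756/9 (n = -9 + (-181 - 46/9) = -9 - 1675/9 = -1756/9 ≈ -195.11)
(n - 357)*((125 - 24) + (-34 - 1*(-81))) = (-1756/9 - 357)*((125 - 24) + (-34 - 1*(-81))) = -4969*(101 + (-34 + 81))/9 = -4969*(101 + 47)/9 = -4969/9*148 = -735412/9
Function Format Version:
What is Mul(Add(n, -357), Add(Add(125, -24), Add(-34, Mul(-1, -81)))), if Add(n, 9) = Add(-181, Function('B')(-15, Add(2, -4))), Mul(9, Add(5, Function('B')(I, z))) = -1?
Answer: Rational(-735412, 9) ≈ -81713.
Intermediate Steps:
Function('B')(I, z) = Rational(-46, 9) (Function('B')(I, z) = Add(-5, Mul(Rational(1, 9), -1)) = Add(-5, Rational(-1, 9)) = Rational(-46, 9))
n = Rational(-1756, 9) (n = Add(-9, Add(-181, Rational(-46, 9))) = Add(-9, Rational(-1675, 9)) = Rational(-1756, 9) ≈ -195.11)
Mul(Add(n, -357), Add(Add(125, -24), Add(-34, Mul(-1, -81)))) = Mul(Add(Rational(-1756, 9), -357), Add(Add(125, -24), Add(-34, Mul(-1, -81)))) = Mul(Rational(-4969, 9), Add(101, Add(-34, 81))) = Mul(Rational(-4969, 9), Add(101, 47)) = Mul(Rational(-4969, 9), 148) = Rational(-735412, 9)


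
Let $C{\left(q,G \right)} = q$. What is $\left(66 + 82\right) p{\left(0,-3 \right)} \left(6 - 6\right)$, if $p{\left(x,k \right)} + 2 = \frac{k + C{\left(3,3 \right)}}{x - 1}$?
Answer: $0$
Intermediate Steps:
$p{\left(x,k \right)} = -2 + \frac{3 + k}{-1 + x}$ ($p{\left(x,k \right)} = -2 + \frac{k + 3}{x - 1} = -2 + \frac{3 + k}{-1 + x}$)
$\left(66 + 82\right) p{\left(0,-3 \right)} \left(6 - 6\right) = \left(66 + 82\right) \frac{5 - 3 - 0}{-1 + 0} \left(6 - 6\right) = 148 \frac{5 - 3 + 0}{-1} \left(6 - 6\right) = 148 \left(-1\right) 2 \cdot 0 = 148 \left(\left(-2\right) 0\right) = 148 \cdot 0 = 0$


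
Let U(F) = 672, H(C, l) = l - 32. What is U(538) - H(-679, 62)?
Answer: 642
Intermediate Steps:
H(C, l) = -32 + l
U(538) - H(-679, 62) = 672 - (-32 + 62) = 672 - 1*30 = 672 - 30 = 642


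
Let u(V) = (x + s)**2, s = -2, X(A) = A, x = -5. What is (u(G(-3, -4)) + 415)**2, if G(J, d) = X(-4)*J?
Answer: 215296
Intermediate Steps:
G(J, d) = -4*J
u(V) = 49 (u(V) = (-5 - 2)**2 = (-7)**2 = 49)
(u(G(-3, -4)) + 415)**2 = (49 + 415)**2 = 464**2 = 215296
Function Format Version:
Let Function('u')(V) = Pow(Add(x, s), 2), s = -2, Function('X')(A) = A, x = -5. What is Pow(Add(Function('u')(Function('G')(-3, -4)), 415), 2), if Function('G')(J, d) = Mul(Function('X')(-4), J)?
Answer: 215296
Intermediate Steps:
Function('G')(J, d) = Mul(-4, J)
Function('u')(V) = 49 (Function('u')(V) = Pow(Add(-5, -2), 2) = Pow(-7, 2) = 49)
Pow(Add(Function('u')(Function('G')(-3, -4)), 415), 2) = Pow(Add(49, 415), 2) = Pow(464, 2) = 215296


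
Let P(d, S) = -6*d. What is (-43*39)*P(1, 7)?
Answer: 10062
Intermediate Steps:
(-43*39)*P(1, 7) = (-43*39)*(-6*1) = -1677*(-6) = 10062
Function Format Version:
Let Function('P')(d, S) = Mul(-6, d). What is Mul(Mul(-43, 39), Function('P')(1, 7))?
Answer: 10062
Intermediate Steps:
Mul(Mul(-43, 39), Function('P')(1, 7)) = Mul(Mul(-43, 39), Mul(-6, 1)) = Mul(-1677, -6) = 10062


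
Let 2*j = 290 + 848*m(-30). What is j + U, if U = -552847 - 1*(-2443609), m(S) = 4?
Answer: 1892603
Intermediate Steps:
U = 1890762 (U = -552847 + 2443609 = 1890762)
j = 1841 (j = (290 + 848*4)/2 = (290 + 3392)/2 = (½)*3682 = 1841)
j + U = 1841 + 1890762 = 1892603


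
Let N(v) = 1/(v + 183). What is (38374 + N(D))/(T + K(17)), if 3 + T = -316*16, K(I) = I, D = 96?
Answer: -10706347/1406718 ≈ -7.6109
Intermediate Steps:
N(v) = 1/(183 + v)
T = -5059 (T = -3 - 316*16 = -3 - 5056 = -5059)
(38374 + N(D))/(T + K(17)) = (38374 + 1/(183 + 96))/(-5059 + 17) = (38374 + 1/279)/(-5042) = (38374 + 1/279)*(-1/5042) = (10706347/279)*(-1/5042) = -10706347/1406718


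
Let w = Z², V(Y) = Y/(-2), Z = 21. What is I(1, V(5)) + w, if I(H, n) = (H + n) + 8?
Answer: 895/2 ≈ 447.50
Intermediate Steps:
V(Y) = -Y/2 (V(Y) = Y*(-½) = -Y/2)
I(H, n) = 8 + H + n
w = 441 (w = 21² = 441)
I(1, V(5)) + w = (8 + 1 - ½*5) + 441 = (8 + 1 - 5/2) + 441 = 13/2 + 441 = 895/2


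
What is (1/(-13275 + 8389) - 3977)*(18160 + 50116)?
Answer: -663356745974/2443 ≈ -2.7153e+8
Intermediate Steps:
(1/(-13275 + 8389) - 3977)*(18160 + 50116) = (1/(-4886) - 3977)*68276 = (-1/4886 - 3977)*68276 = -19431623/4886*68276 = -663356745974/2443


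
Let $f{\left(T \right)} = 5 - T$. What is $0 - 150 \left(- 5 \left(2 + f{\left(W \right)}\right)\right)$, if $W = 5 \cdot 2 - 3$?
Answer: $0$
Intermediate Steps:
$W = 7$ ($W = 10 - 3 = 7$)
$0 - 150 \left(- 5 \left(2 + f{\left(W \right)}\right)\right) = 0 - 150 \left(- 5 \left(2 + \left(5 - 7\right)\right)\right) = 0 - 150 \left(- 5 \left(2 - 2\right)\right) = 0 - 150 \left(\left(-5\right) 0\right) = 0 - 0 = 0 + 0 = 0$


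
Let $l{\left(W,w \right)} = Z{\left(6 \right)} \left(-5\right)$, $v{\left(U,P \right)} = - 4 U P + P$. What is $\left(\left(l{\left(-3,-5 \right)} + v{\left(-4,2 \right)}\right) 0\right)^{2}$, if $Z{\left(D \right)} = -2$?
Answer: $0$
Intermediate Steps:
$v{\left(U,P \right)} = P - 4 P U$ ($v{\left(U,P \right)} = - 4 P U + P = P - 4 P U$)
$l{\left(W,w \right)} = 10$ ($l{\left(W,w \right)} = \left(-2\right) \left(-5\right) = 10$)
$\left(\left(l{\left(-3,-5 \right)} + v{\left(-4,2 \right)}\right) 0\right)^{2} = \left(\left(10 + 2 \left(1 - -16\right)\right) 0\right)^{2} = \left(\left(10 + 2 \left(1 + 16\right)\right) 0\right)^{2} = \left(\left(10 + 2 \cdot 17\right) 0\right)^{2} = \left(\left(10 + 34\right) 0\right)^{2} = \left(44 \cdot 0\right)^{2} = 0^{2} = 0$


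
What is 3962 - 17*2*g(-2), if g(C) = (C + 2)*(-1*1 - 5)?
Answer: 3962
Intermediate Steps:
g(C) = -12 - 6*C (g(C) = (2 + C)*(-1 - 5) = (2 + C)*(-6) = -12 - 6*C)
3962 - 17*2*g(-2) = 3962 - 17*2*(-12 - 6*(-2)) = 3962 - 34*(-12 + 12) = 3962 - 34*0 = 3962 - 1*0 = 3962 + 0 = 3962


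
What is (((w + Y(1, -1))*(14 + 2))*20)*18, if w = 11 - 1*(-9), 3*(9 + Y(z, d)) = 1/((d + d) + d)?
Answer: 62720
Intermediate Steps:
Y(z, d) = -9 + 1/(9*d) (Y(z, d) = -9 + 1/(3*((d + d) + d)) = -9 + 1/(3*(2*d + d)) = -9 + 1/(3*((3*d))) = -9 + (1/(3*d))/3 = -9 + 1/(9*d))
w = 20 (w = 11 + 9 = 20)
(((w + Y(1, -1))*(14 + 2))*20)*18 = (((20 + (-9 + (1/9)/(-1)))*(14 + 2))*20)*18 = (((20 + (-9 + (1/9)*(-1)))*16)*20)*18 = (((20 + (-9 - 1/9))*16)*20)*18 = (((20 - 82/9)*16)*20)*18 = (((98/9)*16)*20)*18 = ((1568/9)*20)*18 = (31360/9)*18 = 62720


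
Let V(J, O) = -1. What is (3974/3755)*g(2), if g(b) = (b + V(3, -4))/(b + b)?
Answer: 1987/7510 ≈ 0.26458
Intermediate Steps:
g(b) = (-1 + b)/(2*b) (g(b) = (b - 1)/(b + b) = (-1 + b)/((2*b)) = (-1 + b)*(1/(2*b)) = (-1 + b)/(2*b))
(3974/3755)*g(2) = (3974/3755)*((½)*(-1 + 2)/2) = (3974*(1/3755))*((½)*(½)*1) = (3974/3755)*(¼) = 1987/7510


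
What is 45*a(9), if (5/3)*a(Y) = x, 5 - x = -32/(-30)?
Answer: 531/5 ≈ 106.20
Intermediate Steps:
x = 59/15 (x = 5 - (-32)/(-30) = 5 - (-32)*(-1)/30 = 5 - 1*16/15 = 5 - 16/15 = 59/15 ≈ 3.9333)
a(Y) = 59/25 (a(Y) = (⅗)*(59/15) = 59/25)
45*a(9) = 45*(59/25) = 531/5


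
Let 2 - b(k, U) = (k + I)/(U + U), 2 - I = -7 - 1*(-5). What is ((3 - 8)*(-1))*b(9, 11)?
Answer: 155/22 ≈ 7.0455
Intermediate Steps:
I = 4 (I = 2 - (-7 - 1*(-5)) = 2 - (-7 + 5) = 2 - 1*(-2) = 2 + 2 = 4)
b(k, U) = 2 - (4 + k)/(2*U) (b(k, U) = 2 - (k + 4)/(U + U) = 2 - (4 + k)/(2*U))
((3 - 8)*(-1))*b(9, 11) = ((3 - 8)*(-1))*((½)*(-4 - 1*9 + 4*11)/11) = (-5*(-1))*((½)*(1/11)*(-4 - 9 + 44)) = 5*((½)*(1/11)*31) = 5*(31/22) = 155/22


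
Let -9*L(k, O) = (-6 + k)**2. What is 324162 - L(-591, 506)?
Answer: 363763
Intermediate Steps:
L(k, O) = -(-6 + k)**2/9
324162 - L(-591, 506) = 324162 - (-1)*(-6 - 591)**2/9 = 324162 - (-1)*(-597)**2/9 = 324162 - (-1)*356409/9 = 324162 - 1*(-39601) = 324162 + 39601 = 363763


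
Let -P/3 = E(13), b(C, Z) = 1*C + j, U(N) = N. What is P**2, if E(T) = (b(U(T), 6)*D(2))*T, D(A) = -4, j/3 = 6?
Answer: 23386896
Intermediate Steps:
j = 18 (j = 3*6 = 18)
b(C, Z) = 18 + C (b(C, Z) = 1*C + 18 = C + 18 = 18 + C)
E(T) = T*(-72 - 4*T) (E(T) = ((18 + T)*(-4))*T = (-72 - 4*T)*T = T*(-72 - 4*T))
P = 4836 (P = -(-12)*13*(18 + 13) = -(-12)*13*31 = -3*(-1612) = 4836)
P**2 = 4836**2 = 23386896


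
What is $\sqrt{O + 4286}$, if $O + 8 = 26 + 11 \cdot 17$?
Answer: $3 \sqrt{499} \approx 67.015$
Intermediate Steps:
$O = 205$ ($O = -8 + \left(26 + 11 \cdot 17\right) = -8 + \left(26 + 187\right) = -8 + 213 = 205$)
$\sqrt{O + 4286} = \sqrt{205 + 4286} = \sqrt{4491} = 3 \sqrt{499}$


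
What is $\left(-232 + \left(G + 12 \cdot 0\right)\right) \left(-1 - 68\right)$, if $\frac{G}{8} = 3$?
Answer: $14352$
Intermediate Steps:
$G = 24$ ($G = 8 \cdot 3 = 24$)
$\left(-232 + \left(G + 12 \cdot 0\right)\right) \left(-1 - 68\right) = \left(-232 + \left(24 + 12 \cdot 0\right)\right) \left(-1 - 68\right) = \left(-232 + \left(24 + 0\right)\right) \left(-1 - 68\right) = \left(-232 + 24\right) \left(-69\right) = \left(-208\right) \left(-69\right) = 14352$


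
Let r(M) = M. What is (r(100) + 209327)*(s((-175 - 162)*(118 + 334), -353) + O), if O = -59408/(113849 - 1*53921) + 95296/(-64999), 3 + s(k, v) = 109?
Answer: 319951471248236/14754773 ≈ 2.1685e+7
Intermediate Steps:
s(k, v) = 106 (s(k, v) = -3 + 109 = 106)
O = -108776810/44264319 (O = -59408/(113849 - 53921) + 95296*(-1/64999) = -59408/59928 - 95296/64999 = -59408*1/59928 - 95296/64999 = -7426/7491 - 95296/64999 = -108776810/44264319 ≈ -2.4574)
(r(100) + 209327)*(s((-175 - 162)*(118 + 334), -353) + O) = (100 + 209327)*(106 - 108776810/44264319) = 209427*(4583241004/44264319) = 319951471248236/14754773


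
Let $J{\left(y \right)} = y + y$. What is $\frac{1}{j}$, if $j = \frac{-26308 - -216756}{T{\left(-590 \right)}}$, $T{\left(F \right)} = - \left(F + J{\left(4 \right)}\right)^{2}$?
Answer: $- \frac{84681}{47612} \approx -1.7786$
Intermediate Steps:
$J{\left(y \right)} = 2 y$
$T{\left(F \right)} = - \left(8 + F\right)^{2}$ ($T{\left(F \right)} = - \left(F + 2 \cdot 4\right)^{2} = - \left(F + 8\right)^{2} = - \left(8 + F\right)^{2}$)
$j = - \frac{47612}{84681}$ ($j = \frac{-26308 - -216756}{\left(-1\right) \left(8 - 590\right)^{2}} = \frac{-26308 + 216756}{\left(-1\right) \left(-582\right)^{2}} = \frac{190448}{\left(-1\right) 338724} = \frac{190448}{-338724} = 190448 \left(- \frac{1}{338724}\right) = - \frac{47612}{84681} \approx -0.56225$)
$\frac{1}{j} = \frac{1}{- \frac{47612}{84681}} = - \frac{84681}{47612}$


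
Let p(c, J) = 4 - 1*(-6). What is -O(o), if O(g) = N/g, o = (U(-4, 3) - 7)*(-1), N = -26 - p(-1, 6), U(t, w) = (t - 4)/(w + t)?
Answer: -36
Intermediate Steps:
p(c, J) = 10 (p(c, J) = 4 + 6 = 10)
U(t, w) = (-4 + t)/(t + w)
N = -36 (N = -26 - 1*10 = -26 - 10 = -36)
o = -1 (o = ((-4 - 4)/(-4 + 3) - 7)*(-1) = (-8/(-1) - 7)*(-1) = (-1*(-8) - 7)*(-1) = (8 - 7)*(-1) = 1*(-1) = -1)
O(g) = -36/g
-O(o) = -(-36)/(-1) = -(-36)*(-1) = -1*36 = -36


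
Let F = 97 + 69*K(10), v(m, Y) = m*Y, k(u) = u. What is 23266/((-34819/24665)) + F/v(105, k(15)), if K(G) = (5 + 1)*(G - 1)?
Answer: -903689913713/54839925 ≈ -16479.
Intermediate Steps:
v(m, Y) = Y*m
K(G) = -6 + 6*G (K(G) = 6*(-1 + G) = -6 + 6*G)
F = 3823 (F = 97 + 69*(-6 + 6*10) = 97 + 69*(-6 + 60) = 97 + 69*54 = 97 + 3726 = 3823)
23266/((-34819/24665)) + F/v(105, k(15)) = 23266/((-34819/24665)) + 3823/((15*105)) = 23266/((-34819*1/24665)) + 3823/1575 = 23266/(-34819/24665) + 3823*(1/1575) = 23266*(-24665/34819) + 3823/1575 = -573855890/34819 + 3823/1575 = -903689913713/54839925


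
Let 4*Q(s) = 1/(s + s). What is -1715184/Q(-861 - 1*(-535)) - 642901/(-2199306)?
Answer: 9837935318331733/2199306 ≈ 4.4732e+9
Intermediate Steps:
Q(s) = 1/(8*s) (Q(s) = 1/(4*(s + s)) = 1/(4*((2*s))) = (1/(2*s))/4 = 1/(8*s))
-1715184/Q(-861 - 1*(-535)) - 642901/(-2199306) = -1715184/(1/(8*(-861 - 1*(-535)))) - 642901/(-2199306) = -1715184/(1/(8*(-861 + 535))) - 642901*(-1/2199306) = -1715184/((⅛)/(-326)) + 642901/2199306 = -1715184/((⅛)*(-1/326)) + 642901/2199306 = -1715184/(-1/2608) + 642901/2199306 = -1715184*(-2608) + 642901/2199306 = 4473199872 + 642901/2199306 = 9837935318331733/2199306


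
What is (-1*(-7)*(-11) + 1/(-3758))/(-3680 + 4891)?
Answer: -289367/4550938 ≈ -0.063584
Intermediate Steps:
(-1*(-7)*(-11) + 1/(-3758))/(-3680 + 4891) = (7*(-11) - 1/3758)/1211 = (-77 - 1/3758)*(1/1211) = -289367/3758*1/1211 = -289367/4550938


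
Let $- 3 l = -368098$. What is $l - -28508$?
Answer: $\frac{453622}{3} \approx 1.5121 \cdot 10^{5}$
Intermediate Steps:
$l = \frac{368098}{3}$ ($l = \left(- \frac{1}{3}\right) \left(-368098\right) = \frac{368098}{3} \approx 1.227 \cdot 10^{5}$)
$l - -28508 = \frac{368098}{3} - -28508 = \frac{368098}{3} + 28508 = \frac{453622}{3}$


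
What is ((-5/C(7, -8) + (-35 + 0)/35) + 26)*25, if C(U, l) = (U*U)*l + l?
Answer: 10005/16 ≈ 625.31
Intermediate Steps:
C(U, l) = l + l*U**2 (C(U, l) = U**2*l + l = l*U**2 + l = l + l*U**2)
((-5/C(7, -8) + (-35 + 0)/35) + 26)*25 = ((-5*(-1/(8*(1 + 7**2))) + (-35 + 0)/35) + 26)*25 = ((-5*(-1/(8*(1 + 49))) - 35*1/35) + 26)*25 = ((-5/((-8*50)) - 1) + 26)*25 = ((-5/(-400) - 1) + 26)*25 = ((-5*(-1/400) - 1) + 26)*25 = ((1/80 - 1) + 26)*25 = (-79/80 + 26)*25 = (2001/80)*25 = 10005/16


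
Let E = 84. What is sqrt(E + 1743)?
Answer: 3*sqrt(203) ≈ 42.743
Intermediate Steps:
sqrt(E + 1743) = sqrt(84 + 1743) = sqrt(1827) = 3*sqrt(203)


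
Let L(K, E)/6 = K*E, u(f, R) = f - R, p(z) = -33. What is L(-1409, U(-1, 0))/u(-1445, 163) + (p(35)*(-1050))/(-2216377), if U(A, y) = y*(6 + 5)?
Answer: -34650/2216377 ≈ -0.015634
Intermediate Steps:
U(A, y) = 11*y (U(A, y) = y*11 = 11*y)
L(K, E) = 6*E*K (L(K, E) = 6*(K*E) = 6*(E*K) = 6*E*K)
L(-1409, U(-1, 0))/u(-1445, 163) + (p(35)*(-1050))/(-2216377) = (6*(11*0)*(-1409))/(-1445 - 1*163) - 33*(-1050)/(-2216377) = (6*0*(-1409))/(-1445 - 163) + 34650*(-1/2216377) = 0/(-1608) - 34650/2216377 = 0*(-1/1608) - 34650/2216377 = 0 - 34650/2216377 = -34650/2216377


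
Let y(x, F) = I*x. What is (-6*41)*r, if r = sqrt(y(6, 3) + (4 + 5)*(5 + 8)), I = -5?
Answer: -246*sqrt(87) ≈ -2294.5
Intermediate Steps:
y(x, F) = -5*x
r = sqrt(87) (r = sqrt(-5*6 + (4 + 5)*(5 + 8)) = sqrt(-30 + 9*13) = sqrt(-30 + 117) = sqrt(87) ≈ 9.3274)
(-6*41)*r = (-6*41)*sqrt(87) = -246*sqrt(87)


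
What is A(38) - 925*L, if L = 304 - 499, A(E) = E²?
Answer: 181819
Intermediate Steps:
L = -195
A(38) - 925*L = 38² - 925*(-195) = 1444 + 180375 = 181819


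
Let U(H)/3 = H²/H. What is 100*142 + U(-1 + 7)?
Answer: 14218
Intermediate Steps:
U(H) = 3*H (U(H) = 3*(H²/H) = 3*H)
100*142 + U(-1 + 7) = 100*142 + 3*(-1 + 7) = 14200 + 3*6 = 14200 + 18 = 14218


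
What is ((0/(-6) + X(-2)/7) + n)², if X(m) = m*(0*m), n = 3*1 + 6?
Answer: 81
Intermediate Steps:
n = 9 (n = 3 + 6 = 9)
X(m) = 0 (X(m) = m*0 = 0)
((0/(-6) + X(-2)/7) + n)² = ((0/(-6) + 0/7) + 9)² = ((0*(-⅙) + 0*(⅐)) + 9)² = ((0 + 0) + 9)² = (0 + 9)² = 9² = 81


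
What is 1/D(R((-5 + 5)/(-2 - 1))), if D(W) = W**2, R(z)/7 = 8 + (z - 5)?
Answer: 1/441 ≈ 0.0022676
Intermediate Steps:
R(z) = 21 + 7*z (R(z) = 7*(8 + (z - 5)) = 7*(8 + (-5 + z)) = 7*(3 + z) = 21 + 7*z)
1/D(R((-5 + 5)/(-2 - 1))) = 1/((21 + 7*((-5 + 5)/(-2 - 1)))**2) = 1/((21 + 7*(0/(-3)))**2) = 1/((21 + 7*(0*(-1/3)))**2) = 1/((21 + 7*0)**2) = 1/((21 + 0)**2) = 1/(21**2) = 1/441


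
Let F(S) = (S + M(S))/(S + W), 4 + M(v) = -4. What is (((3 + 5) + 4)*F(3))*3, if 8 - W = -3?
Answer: -90/7 ≈ -12.857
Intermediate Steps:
W = 11 (W = 8 - 1*(-3) = 8 + 3 = 11)
M(v) = -8 (M(v) = -4 - 4 = -8)
F(S) = (-8 + S)/(11 + S) (F(S) = (S - 8)/(S + 11) = (-8 + S)/(11 + S))
(((3 + 5) + 4)*F(3))*3 = (((3 + 5) + 4)*((-8 + 3)/(11 + 3)))*3 = ((8 + 4)*(-5/14))*3 = (12*((1/14)*(-5)))*3 = (12*(-5/14))*3 = -30/7*3 = -90/7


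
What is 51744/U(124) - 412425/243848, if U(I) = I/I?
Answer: 12617258487/243848 ≈ 51742.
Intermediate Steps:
U(I) = 1
51744/U(124) - 412425/243848 = 51744/1 - 412425/243848 = 51744*1 - 412425*1/243848 = 51744 - 412425/243848 = 12617258487/243848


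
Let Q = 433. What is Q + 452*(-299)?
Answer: -134715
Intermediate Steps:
Q + 452*(-299) = 433 + 452*(-299) = 433 - 135148 = -134715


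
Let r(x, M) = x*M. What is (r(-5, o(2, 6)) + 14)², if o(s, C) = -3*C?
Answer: 10816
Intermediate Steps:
r(x, M) = M*x
(r(-5, o(2, 6)) + 14)² = (-3*6*(-5) + 14)² = (-18*(-5) + 14)² = (90 + 14)² = 104² = 10816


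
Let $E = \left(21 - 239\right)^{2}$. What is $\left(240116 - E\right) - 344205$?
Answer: $-151613$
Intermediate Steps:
$E = 47524$ ($E = \left(-218\right)^{2} = 47524$)
$\left(240116 - E\right) - 344205 = \left(240116 - 47524\right) - 344205 = 192592 - 344205 = -151613$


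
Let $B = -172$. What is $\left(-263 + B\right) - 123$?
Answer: $-558$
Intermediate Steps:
$\left(-263 + B\right) - 123 = \left(-263 - 172\right) - 123 = -435 - 123 = -558$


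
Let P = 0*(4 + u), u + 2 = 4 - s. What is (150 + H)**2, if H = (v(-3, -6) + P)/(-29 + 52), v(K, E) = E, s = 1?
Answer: 11861136/529 ≈ 22422.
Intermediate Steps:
u = 1 (u = -2 + (4 - 1*1) = -2 + (4 - 1) = -2 + 3 = 1)
P = 0 (P = 0*(4 + 1) = 0*5 = 0)
H = -6/23 (H = (-6 + 0)/(-29 + 52) = -6/23 ≈ -0.26087)
(150 + H)**2 = (150 - 6/23)**2 = (3444/23)**2 = 11861136/529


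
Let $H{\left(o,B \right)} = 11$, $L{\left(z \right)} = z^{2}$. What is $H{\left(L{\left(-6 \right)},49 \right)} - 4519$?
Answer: $-4508$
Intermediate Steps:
$H{\left(L{\left(-6 \right)},49 \right)} - 4519 = 11 - 4519 = -4508$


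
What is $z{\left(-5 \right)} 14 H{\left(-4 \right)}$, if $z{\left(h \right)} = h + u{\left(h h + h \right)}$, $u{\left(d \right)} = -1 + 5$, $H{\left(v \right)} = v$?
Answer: $56$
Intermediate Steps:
$u{\left(d \right)} = 4$
$z{\left(h \right)} = 4 + h$ ($z{\left(h \right)} = h + 4 = 4 + h$)
$z{\left(-5 \right)} 14 H{\left(-4 \right)} = \left(4 - 5\right) 14 \left(-4\right) = \left(-1\right) 14 \left(-4\right) = \left(-14\right) \left(-4\right) = 56$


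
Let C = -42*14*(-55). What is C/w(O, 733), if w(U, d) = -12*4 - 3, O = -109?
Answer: -10780/17 ≈ -634.12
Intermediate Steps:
w(U, d) = -51 (w(U, d) = -48 - 3 = -51)
C = 32340 (C = -588*(-55) = 32340)
C/w(O, 733) = 32340/(-51) = 32340*(-1/51) = -10780/17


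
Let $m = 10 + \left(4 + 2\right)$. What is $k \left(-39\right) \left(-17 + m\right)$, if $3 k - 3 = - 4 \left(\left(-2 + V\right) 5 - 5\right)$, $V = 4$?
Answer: $-221$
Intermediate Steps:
$k = - \frac{17}{3}$ ($k = 1 + \frac{\left(-4\right) \left(\left(-2 + 4\right) 5 - 5\right)}{3} = 1 + \frac{\left(-4\right) \left(2 \cdot 5 - 5\right)}{3} = 1 + \frac{\left(-4\right) \left(10 - 5\right)}{3} = 1 + \frac{\left(-4\right) 5}{3} = 1 + \frac{1}{3} \left(-20\right) = 1 - \frac{20}{3} = - \frac{17}{3} \approx -5.6667$)
$m = 16$ ($m = 10 + 6 = 16$)
$k \left(-39\right) \left(-17 + m\right) = \left(- \frac{17}{3}\right) \left(-39\right) \left(-17 + 16\right) = 221 \left(-1\right) = -221$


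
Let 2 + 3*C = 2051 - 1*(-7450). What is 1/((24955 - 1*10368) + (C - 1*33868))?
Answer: -3/48344 ≈ -6.2055e-5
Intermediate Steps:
C = 9499/3 (C = -⅔ + (2051 - 1*(-7450))/3 = -⅔ + (2051 + 7450)/3 = -⅔ + (⅓)*9501 = -⅔ + 3167 = 9499/3 ≈ 3166.3)
1/((24955 - 1*10368) + (C - 1*33868)) = 1/((24955 - 1*10368) + (9499/3 - 1*33868)) = 1/((24955 - 10368) + (9499/3 - 33868)) = 1/(14587 - 92105/3) = 1/(-48344/3) = -3/48344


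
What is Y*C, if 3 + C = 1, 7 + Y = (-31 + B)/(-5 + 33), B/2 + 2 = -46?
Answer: 323/14 ≈ 23.071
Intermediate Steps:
B = -96 (B = -4 + 2*(-46) = -4 - 92 = -96)
Y = -323/28 (Y = -7 + (-31 - 96)/(-5 + 33) = -7 - 127/28 = -323/28 ≈ -11.536)
C = -2 (C = -3 + 1 = -2)
Y*C = -323/28*(-2) = 323/14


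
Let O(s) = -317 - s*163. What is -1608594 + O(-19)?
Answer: -1605814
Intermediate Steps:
O(s) = -317 - 163*s
-1608594 + O(-19) = -1608594 + (-317 - 163*(-19)) = -1608594 + (-317 + 3097) = -1608594 + 2780 = -1605814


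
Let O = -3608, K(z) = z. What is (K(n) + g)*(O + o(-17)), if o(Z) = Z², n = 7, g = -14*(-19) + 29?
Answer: -1002338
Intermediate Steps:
g = 295 (g = 266 + 29 = 295)
(K(n) + g)*(O + o(-17)) = (7 + 295)*(-3608 + (-17)²) = 302*(-3608 + 289) = 302*(-3319) = -1002338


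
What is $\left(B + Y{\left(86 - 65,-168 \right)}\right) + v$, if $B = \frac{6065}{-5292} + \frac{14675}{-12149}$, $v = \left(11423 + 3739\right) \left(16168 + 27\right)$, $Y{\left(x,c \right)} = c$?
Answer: $\frac{15786923734478591}{64292508} \approx 2.4555 \cdot 10^{8}$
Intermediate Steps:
$v = 245548590$ ($v = 15162 \cdot 16195 = 245548590$)
$B = - \frac{151343785}{64292508}$ ($B = 6065 \left(- \frac{1}{5292}\right) + 14675 \left(- \frac{1}{12149}\right) = - \frac{6065}{5292} - \frac{14675}{12149} = - \frac{151343785}{64292508} \approx -2.354$)
$\left(B + Y{\left(86 - 65,-168 \right)}\right) + v = \left(- \frac{151343785}{64292508} - 168\right) + 245548590 = - \frac{10952485129}{64292508} + 245548590 = \frac{15786923734478591}{64292508}$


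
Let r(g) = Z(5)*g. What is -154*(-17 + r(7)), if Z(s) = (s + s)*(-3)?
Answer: 34958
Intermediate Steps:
Z(s) = -6*s (Z(s) = (2*s)*(-3) = -6*s)
r(g) = -30*g (r(g) = (-6*5)*g = -30*g)
-154*(-17 + r(7)) = -154*(-17 - 30*7) = -154*(-17 - 210) = -154*(-227) = 34958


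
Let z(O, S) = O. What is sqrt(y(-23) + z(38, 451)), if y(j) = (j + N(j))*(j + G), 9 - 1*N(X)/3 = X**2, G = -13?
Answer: sqrt(57026) ≈ 238.80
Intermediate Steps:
N(X) = 27 - 3*X**2
y(j) = (-13 + j)*(27 + j - 3*j**2) (y(j) = (j + (27 - 3*j**2))*(j - 13) = (27 + j - 3*j**2)*(-13 + j) = (-13 + j)*(27 + j - 3*j**2))
sqrt(y(-23) + z(38, 451)) = sqrt((-351 - 3*(-23)**3 + 14*(-23) + 40*(-23)**2) + 38) = sqrt((-351 - 3*(-12167) - 322 + 40*529) + 38) = sqrt((-351 + 36501 - 322 + 21160) + 38) = sqrt(56988 + 38) = sqrt(57026)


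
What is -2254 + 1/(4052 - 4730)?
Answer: -1528213/678 ≈ -2254.0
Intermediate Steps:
-2254 + 1/(4052 - 4730) = -2254 + 1/(-678) = -2254 - 1/678 = -1528213/678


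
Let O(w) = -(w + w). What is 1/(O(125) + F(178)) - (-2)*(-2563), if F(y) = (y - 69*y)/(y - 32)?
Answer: -124572125/24302 ≈ -5126.0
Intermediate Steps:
O(w) = -2*w
F(y) = -68*y/(-32 + y) (F(y) = (-68*y)/(-32 + y) = -68*y/(-32 + y))
1/(O(125) + F(178)) - (-2)*(-2563) = 1/(-2*125 - 68*178/(-32 + 178)) - (-2)*(-2563) = 1/(-250 - 68*178/146) - 1*5126 = 1/(-250 - 68*178*1/146) - 5126 = 1/(-250 - 6052/73) - 5126 = 1/(-24302/73) - 5126 = -73/24302 - 5126 = -124572125/24302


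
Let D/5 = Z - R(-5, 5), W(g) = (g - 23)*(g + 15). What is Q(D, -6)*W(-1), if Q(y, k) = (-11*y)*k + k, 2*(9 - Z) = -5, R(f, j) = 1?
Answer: -1162224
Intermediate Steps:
Z = 23/2 (Z = 9 - 1/2*(-5) = 9 + 5/2 = 23/2 ≈ 11.500)
W(g) = (-23 + g)*(15 + g)
D = 105/2 (D = 5*(23/2 - 1*1) = 5*(23/2 - 1) = 5*(21/2) = 105/2 ≈ 52.500)
Q(y, k) = k - 11*k*y (Q(y, k) = -11*k*y + k = k - 11*k*y)
Q(D, -6)*W(-1) = (-6*(1 - 11*105/2))*(-345 + (-1)**2 - 8*(-1)) = (-6*(1 - 1155/2))*(-345 + 1 + 8) = -6*(-1153/2)*(-336) = 3459*(-336) = -1162224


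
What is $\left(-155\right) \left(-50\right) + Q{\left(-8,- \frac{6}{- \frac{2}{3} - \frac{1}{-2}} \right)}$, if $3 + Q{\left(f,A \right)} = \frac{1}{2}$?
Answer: $\frac{15495}{2} \approx 7747.5$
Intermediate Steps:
$Q{\left(f,A \right)} = - \frac{5}{2}$ ($Q{\left(f,A \right)} = -3 + \frac{1}{2} = - \frac{5}{2}$)
$\left(-155\right) \left(-50\right) + Q{\left(-8,- \frac{6}{- \frac{2}{3} - \frac{1}{-2}} \right)} = \left(-155\right) \left(-50\right) - \frac{5}{2} = 7750 - \frac{5}{2} = \frac{15495}{2}$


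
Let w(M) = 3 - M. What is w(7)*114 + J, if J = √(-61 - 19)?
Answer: -456 + 4*I*√5 ≈ -456.0 + 8.9443*I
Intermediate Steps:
J = 4*I*√5 (J = √(-80) = 4*I*√5 ≈ 8.9443*I)
w(7)*114 + J = (3 - 1*7)*114 + 4*I*√5 = (3 - 7)*114 + 4*I*√5 = -4*114 + 4*I*√5 = -456 + 4*I*√5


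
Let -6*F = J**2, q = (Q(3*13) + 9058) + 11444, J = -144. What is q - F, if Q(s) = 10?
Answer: 23968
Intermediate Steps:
q = 20512 (q = (10 + 9058) + 11444 = 9068 + 11444 = 20512)
F = -3456 (F = -1/6*(-144)**2 = -1/6*20736 = -3456)
q - F = 20512 - 1*(-3456) = 20512 + 3456 = 23968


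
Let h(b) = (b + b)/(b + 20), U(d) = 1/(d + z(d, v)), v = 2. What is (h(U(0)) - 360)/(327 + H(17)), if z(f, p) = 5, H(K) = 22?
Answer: -36358/35249 ≈ -1.0315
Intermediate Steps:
U(d) = 1/(5 + d) (U(d) = 1/(d + 5) = 1/(5 + d))
h(b) = 2*b/(20 + b) (h(b) = (2*b)/(20 + b) = 2*b/(20 + b))
(h(U(0)) - 360)/(327 + H(17)) = (2/((5 + 0)*(20 + 1/(5 + 0))) - 360)/(327 + 22) = (2/(5*(20 + 1/5)) - 360)/349 = (2*(⅕)/(20 + ⅕) - 360)*(1/349) = (2*(⅕)/(101/5) - 360)*(1/349) = (2*(⅕)*(5/101) - 360)*(1/349) = (2/101 - 360)*(1/349) = -36358/101*1/349 = -36358/35249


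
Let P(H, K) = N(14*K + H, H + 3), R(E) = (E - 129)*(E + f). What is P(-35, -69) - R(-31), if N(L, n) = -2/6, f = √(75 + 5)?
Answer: -14881/3 + 640*√5 ≈ -3529.3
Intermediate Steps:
f = 4*√5 (f = √80 = 4*√5 ≈ 8.9443)
R(E) = (-129 + E)*(E + 4*√5) (R(E) = (E - 129)*(E + 4*√5) = (-129 + E)*(E + 4*√5))
N(L, n) = -⅓ (N(L, n) = -2*⅙ = -⅓)
P(H, K) = -⅓
P(-35, -69) - R(-31) = -⅓ - ((-31)² - 516*√5 - 129*(-31) + 4*(-31)*√5) = -⅓ - (961 - 516*√5 + 3999 - 124*√5) = -⅓ - (4960 - 640*√5) = -⅓ + (-4960 + 640*√5) = -14881/3 + 640*√5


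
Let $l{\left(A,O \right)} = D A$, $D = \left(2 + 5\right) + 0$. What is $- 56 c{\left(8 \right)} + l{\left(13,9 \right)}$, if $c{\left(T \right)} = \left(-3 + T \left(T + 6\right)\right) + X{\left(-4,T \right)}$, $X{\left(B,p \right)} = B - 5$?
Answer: $-5509$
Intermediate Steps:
$D = 7$ ($D = 7 + 0 = 7$)
$l{\left(A,O \right)} = 7 A$
$X{\left(B,p \right)} = -5 + B$
$c{\left(T \right)} = -12 + T \left(6 + T\right)$ ($c{\left(T \right)} = \left(-3 + T \left(T + 6\right)\right) - 9 = \left(-3 + T \left(6 + T\right)\right) - 9 = -12 + T \left(6 + T\right)$)
$- 56 c{\left(8 \right)} + l{\left(13,9 \right)} = - 56 \left(-12 + 8^{2} + 6 \cdot 8\right) + 7 \cdot 13 = - 56 \left(-12 + 64 + 48\right) + 91 = \left(-56\right) 100 + 91 = -5600 + 91 = -5509$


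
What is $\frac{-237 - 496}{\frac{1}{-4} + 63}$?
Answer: $- \frac{2932}{251} \approx -11.681$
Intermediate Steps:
$\frac{-237 - 496}{\frac{1}{-4} + 63} = - \frac{733}{- \frac{1}{4} + 63} = - \frac{733}{\frac{251}{4}} = \left(-733\right) \frac{4}{251} = - \frac{2932}{251}$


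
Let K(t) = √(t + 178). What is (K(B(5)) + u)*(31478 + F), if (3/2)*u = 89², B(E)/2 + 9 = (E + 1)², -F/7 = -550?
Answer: 186555392 + 70656*√58 ≈ 1.8709e+8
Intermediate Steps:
F = 3850 (F = -7*(-550) = 3850)
B(E) = -18 + 2*(1 + E)² (B(E) = -18 + 2*(E + 1)² = -18 + 2*(1 + E)²)
u = 15842/3 (u = (⅔)*89² = (⅔)*7921 = 15842/3 ≈ 5280.7)
K(t) = √(178 + t)
(K(B(5)) + u)*(31478 + F) = (√(178 + (-18 + 2*(1 + 5)²)) + 15842/3)*(31478 + 3850) = (√(178 + (-18 + 2*6²)) + 15842/3)*35328 = (√(178 + (-18 + 2*36)) + 15842/3)*35328 = (√(178 + (-18 + 72)) + 15842/3)*35328 = (√(178 + 54) + 15842/3)*35328 = (√232 + 15842/3)*35328 = (2*√58 + 15842/3)*35328 = (15842/3 + 2*√58)*35328 = 186555392 + 70656*√58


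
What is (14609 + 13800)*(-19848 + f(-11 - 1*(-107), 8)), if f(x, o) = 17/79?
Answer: -44544601775/79 ≈ -5.6386e+8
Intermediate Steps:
f(x, o) = 17/79 (f(x, o) = 17*(1/79) = 17/79)
(14609 + 13800)*(-19848 + f(-11 - 1*(-107), 8)) = (14609 + 13800)*(-19848 + 17/79) = 28409*(-1567975/79) = -44544601775/79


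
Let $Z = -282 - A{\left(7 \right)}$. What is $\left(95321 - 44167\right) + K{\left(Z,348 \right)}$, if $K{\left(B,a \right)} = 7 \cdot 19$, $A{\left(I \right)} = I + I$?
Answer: $51287$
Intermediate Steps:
$A{\left(I \right)} = 2 I$
$Z = -296$ ($Z = -282 - 2 \cdot 7 = -282 - 14 = -296$)
$K{\left(B,a \right)} = 133$
$\left(95321 - 44167\right) + K{\left(Z,348 \right)} = \left(95321 - 44167\right) + 133 = 51154 + 133 = 51287$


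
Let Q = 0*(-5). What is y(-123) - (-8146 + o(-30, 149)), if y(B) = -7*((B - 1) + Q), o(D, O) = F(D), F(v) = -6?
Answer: 9020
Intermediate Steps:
o(D, O) = -6
Q = 0
y(B) = 7 - 7*B (y(B) = -7*((B - 1) + 0) = -7*((-1 + B) + 0) = -7*(-1 + B) = 7 - 7*B)
y(-123) - (-8146 + o(-30, 149)) = (7 - 7*(-123)) - (-8146 - 6) = (7 + 861) - 1*(-8152) = 868 + 8152 = 9020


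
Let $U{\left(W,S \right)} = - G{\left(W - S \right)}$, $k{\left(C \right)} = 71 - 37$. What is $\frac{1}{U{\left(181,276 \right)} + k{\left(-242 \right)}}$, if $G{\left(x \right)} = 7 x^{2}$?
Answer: $- \frac{1}{63141} \approx -1.5838 \cdot 10^{-5}$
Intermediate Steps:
$k{\left(C \right)} = 34$
$U{\left(W,S \right)} = - 7 \left(W - S\right)^{2}$
$\frac{1}{U{\left(181,276 \right)} + k{\left(-242 \right)}} = \frac{1}{- 7 \left(276 - 181\right)^{2} + 34} = \frac{1}{- 7 \cdot 95^{2} + 34} = \frac{1}{\left(-7\right) 9025 + 34} = \frac{1}{-63175 + 34} = \frac{1}{-63141} = - \frac{1}{63141}$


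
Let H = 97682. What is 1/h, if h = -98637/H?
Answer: -97682/98637 ≈ -0.99032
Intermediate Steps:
h = -98637/97682 ≈ -1.0098
1/h = 1/(-98637/97682) = -97682/98637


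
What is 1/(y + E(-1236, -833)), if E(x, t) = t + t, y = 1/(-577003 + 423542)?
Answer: -153461/255666027 ≈ -0.00060024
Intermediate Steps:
y = -1/153461 (y = 1/(-153461) = -1/153461 ≈ -6.5163e-6)
E(x, t) = 2*t
1/(y + E(-1236, -833)) = 1/(-1/153461 + 2*(-833)) = 1/(-1/153461 - 1666) = 1/(-255666027/153461) = -153461/255666027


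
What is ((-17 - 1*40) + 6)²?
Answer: 2601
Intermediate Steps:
((-17 - 1*40) + 6)² = ((-17 - 40) + 6)² = (-57 + 6)² = (-51)² = 2601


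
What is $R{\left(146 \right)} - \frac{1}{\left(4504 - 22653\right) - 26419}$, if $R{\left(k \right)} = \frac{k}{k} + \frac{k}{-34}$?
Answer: $- \frac{2495791}{757656} \approx -3.2941$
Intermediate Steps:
$R{\left(k \right)} = 1 - \frac{k}{34}$ ($R{\left(k \right)} = 1 + k \left(- \frac{1}{34}\right) = 1 - \frac{k}{34}$)
$R{\left(146 \right)} - \frac{1}{\left(4504 - 22653\right) - 26419} = \left(1 - \frac{73}{17}\right) - \frac{1}{\left(4504 - 22653\right) - 26419} = \left(1 - \frac{73}{17}\right) - \frac{1}{-18149 - 26419} = - \frac{56}{17} - \frac{1}{-44568} = - \frac{56}{17} - - \frac{1}{44568} = - \frac{56}{17} + \frac{1}{44568} = - \frac{2495791}{757656}$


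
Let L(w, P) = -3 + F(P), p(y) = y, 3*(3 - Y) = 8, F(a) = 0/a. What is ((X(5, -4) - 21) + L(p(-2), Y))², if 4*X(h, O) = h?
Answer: 8281/16 ≈ 517.56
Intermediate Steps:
F(a) = 0
Y = ⅓ (Y = 3 - ⅓*8 = 3 - 8/3 = ⅓ ≈ 0.33333)
X(h, O) = h/4
L(w, P) = -3 (L(w, P) = -3 + 0 = -3)
((X(5, -4) - 21) + L(p(-2), Y))² = (((¼)*5 - 21) - 3)² = ((5/4 - 21) - 3)² = (-79/4 - 3)² = (-91/4)² = 8281/16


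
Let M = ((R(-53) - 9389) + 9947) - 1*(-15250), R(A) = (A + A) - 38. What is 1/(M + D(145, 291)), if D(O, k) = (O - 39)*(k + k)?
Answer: 1/77356 ≈ 1.2927e-5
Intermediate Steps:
R(A) = -38 + 2*A (R(A) = 2*A - 38 = -38 + 2*A)
D(O, k) = 2*k*(-39 + O) (D(O, k) = (-39 + O)*(2*k) = 2*k*(-39 + O))
M = 15664 (M = (((-38 + 2*(-53)) - 9389) + 9947) - 1*(-15250) = (((-38 - 106) - 9389) + 9947) + 15250 = ((-144 - 9389) + 9947) + 15250 = (-9533 + 9947) + 15250 = 414 + 15250 = 15664)
1/(M + D(145, 291)) = 1/(15664 + 2*291*(-39 + 145)) = 1/(15664 + 2*291*106) = 1/(15664 + 61692) = 1/77356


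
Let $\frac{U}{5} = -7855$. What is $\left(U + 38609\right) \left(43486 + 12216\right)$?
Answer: $-37097532$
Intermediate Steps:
$U = -39275$ ($U = 5 \left(-7855\right) = -39275$)
$\left(U + 38609\right) \left(43486 + 12216\right) = \left(-39275 + 38609\right) \left(43486 + 12216\right) = \left(-666\right) 55702 = -37097532$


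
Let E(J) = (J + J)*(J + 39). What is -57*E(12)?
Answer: -69768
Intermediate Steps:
E(J) = 2*J*(39 + J) (E(J) = (2*J)*(39 + J) = 2*J*(39 + J))
-57*E(12) = -114*12*(39 + 12) = -114*12*51 = -57*1224 = -69768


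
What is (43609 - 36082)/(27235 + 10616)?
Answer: 2509/12617 ≈ 0.19886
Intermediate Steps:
(43609 - 36082)/(27235 + 10616) = 7527/37851 = 7527*(1/37851) = 2509/12617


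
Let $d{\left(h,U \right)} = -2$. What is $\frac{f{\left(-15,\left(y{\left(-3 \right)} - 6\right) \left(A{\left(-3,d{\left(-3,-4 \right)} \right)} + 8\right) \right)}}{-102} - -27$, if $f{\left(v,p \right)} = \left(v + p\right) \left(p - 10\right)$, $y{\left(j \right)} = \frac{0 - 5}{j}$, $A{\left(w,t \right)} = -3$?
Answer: $\frac{7168}{459} \approx 15.617$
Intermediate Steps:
$y{\left(j \right)} = - \frac{5}{j}$ ($y{\left(j \right)} = \frac{0 - 5}{j} = - \frac{5}{j}$)
$f{\left(v,p \right)} = \left(-10 + p\right) \left(p + v\right)$ ($f{\left(v,p \right)} = \left(p + v\right) \left(-10 + p\right) = \left(-10 + p\right) \left(p + v\right)$)
$\frac{f{\left(-15,\left(y{\left(-3 \right)} - 6\right) \left(A{\left(-3,d{\left(-3,-4 \right)} \right)} + 8\right) \right)}}{-102} - -27 = \frac{\left(\left(- \frac{5}{-3} - 6\right) \left(-3 + 8\right)\right)^{2} - 10 \left(- \frac{5}{-3} - 6\right) \left(-3 + 8\right) - -150 + \left(- \frac{5}{-3} - 6\right) \left(-3 + 8\right) \left(-15\right)}{-102} - -27 = \left(\left(\left(\left(-5\right) \left(- \frac{1}{3}\right) - 6\right) 5\right)^{2} - 10 \left(\left(-5\right) \left(- \frac{1}{3}\right) - 6\right) 5 + 150 + \left(\left(-5\right) \left(- \frac{1}{3}\right) - 6\right) 5 \left(-15\right)\right) \left(- \frac{1}{102}\right) + 27 = \left(\left(\left(\frac{5}{3} - 6\right) 5\right)^{2} - 10 \left(\frac{5}{3} - 6\right) 5 + 150 + \left(\frac{5}{3} - 6\right) 5 \left(-15\right)\right) \left(- \frac{1}{102}\right) + 27 = \left(\left(\left(- \frac{13}{3}\right) 5\right)^{2} - 10 \left(\left(- \frac{13}{3}\right) 5\right) + 150 + \left(- \frac{13}{3}\right) 5 \left(-15\right)\right) \left(- \frac{1}{102}\right) + 27 = \left(\left(- \frac{65}{3}\right)^{2} - - \frac{650}{3} + 150 - -325\right) \left(- \frac{1}{102}\right) + 27 = \left(\frac{4225}{9} + \frac{650}{3} + 150 + 325\right) \left(- \frac{1}{102}\right) + 27 = \frac{10450}{9} \left(- \frac{1}{102}\right) + 27 = - \frac{5225}{459} + 27 = \frac{7168}{459}$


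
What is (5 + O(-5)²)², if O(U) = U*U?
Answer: 396900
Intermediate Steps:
O(U) = U²
(5 + O(-5)²)² = (5 + ((-5)²)²)² = (5 + 25²)² = (5 + 625)² = 630² = 396900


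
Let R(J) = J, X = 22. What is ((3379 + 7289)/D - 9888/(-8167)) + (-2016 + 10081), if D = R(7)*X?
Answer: 730867427/89837 ≈ 8135.5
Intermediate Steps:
D = 154 (D = 7*22 = 154)
((3379 + 7289)/D - 9888/(-8167)) + (-2016 + 10081) = ((3379 + 7289)/154 - 9888/(-8167)) + (-2016 + 10081) = (10668*(1/154) - 9888*(-1/8167)) + 8065 = (762/11 + 9888/8167) + 8065 = 6332022/89837 + 8065 = 730867427/89837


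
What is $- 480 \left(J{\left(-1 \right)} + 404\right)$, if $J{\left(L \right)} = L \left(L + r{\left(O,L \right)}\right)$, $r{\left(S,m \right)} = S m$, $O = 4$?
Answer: $-196320$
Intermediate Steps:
$J{\left(L \right)} = 5 L^{2}$ ($J{\left(L \right)} = L \left(L + 4 L\right) = L 5 L = 5 L^{2}$)
$- 480 \left(J{\left(-1 \right)} + 404\right) = - 480 \left(5 \left(-1\right)^{2} + 404\right) = - 480 \left(5 \cdot 1 + 404\right) = - 480 \left(5 + 404\right) = \left(-480\right) 409 = -196320$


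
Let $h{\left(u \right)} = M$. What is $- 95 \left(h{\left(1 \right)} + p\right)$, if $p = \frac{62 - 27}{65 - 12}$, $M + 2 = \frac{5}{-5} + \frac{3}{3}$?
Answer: $\frac{6745}{53} \approx 127.26$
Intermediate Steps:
$M = -2$ ($M = -2 + \left(\frac{5}{-5} + \frac{3}{3}\right) = -2 + \left(5 \left(- \frac{1}{5}\right) + 3 \cdot \frac{1}{3}\right) = -2 + \left(-1 + 1\right) = -2 + 0 = -2$)
$h{\left(u \right)} = -2$
$p = \frac{35}{53} \approx 0.66038$
$- 95 \left(h{\left(1 \right)} + p\right) = - 95 \left(-2 + \frac{35}{53}\right) = \left(-95\right) \left(- \frac{71}{53}\right) = \frac{6745}{53}$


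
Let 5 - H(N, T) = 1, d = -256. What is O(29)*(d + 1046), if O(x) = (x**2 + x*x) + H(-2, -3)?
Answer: 1331940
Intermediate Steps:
H(N, T) = 4 (H(N, T) = 5 - 1*1 = 5 - 1 = 4)
O(x) = 4 + 2*x**2 (O(x) = (x**2 + x*x) + 4 = (x**2 + x**2) + 4 = 2*x**2 + 4 = 4 + 2*x**2)
O(29)*(d + 1046) = (4 + 2*29**2)*(-256 + 1046) = (4 + 2*841)*790 = (4 + 1682)*790 = 1686*790 = 1331940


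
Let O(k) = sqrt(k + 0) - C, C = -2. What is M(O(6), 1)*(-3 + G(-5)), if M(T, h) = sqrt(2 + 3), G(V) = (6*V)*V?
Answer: 147*sqrt(5) ≈ 328.70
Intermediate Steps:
G(V) = 6*V**2
O(k) = 2 + sqrt(k) (O(k) = sqrt(k + 0) - 1*(-2) = sqrt(k) + 2 = 2 + sqrt(k))
M(T, h) = sqrt(5)
M(O(6), 1)*(-3 + G(-5)) = sqrt(5)*(-3 + 6*(-5)**2) = sqrt(5)*(-3 + 6*25) = sqrt(5)*(-3 + 150) = sqrt(5)*147 = 147*sqrt(5)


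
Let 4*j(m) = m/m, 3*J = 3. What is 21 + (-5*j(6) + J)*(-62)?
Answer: 73/2 ≈ 36.500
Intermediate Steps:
J = 1 (J = (1/3)*3 = 1)
j(m) = 1/4 (j(m) = (m/m)/4 = (1/4)*1 = 1/4)
21 + (-5*j(6) + J)*(-62) = 21 + (-5*1/4 + 1)*(-62) = 21 + (-5/4 + 1)*(-62) = 21 - 1/4*(-62) = 21 + 31/2 = 73/2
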